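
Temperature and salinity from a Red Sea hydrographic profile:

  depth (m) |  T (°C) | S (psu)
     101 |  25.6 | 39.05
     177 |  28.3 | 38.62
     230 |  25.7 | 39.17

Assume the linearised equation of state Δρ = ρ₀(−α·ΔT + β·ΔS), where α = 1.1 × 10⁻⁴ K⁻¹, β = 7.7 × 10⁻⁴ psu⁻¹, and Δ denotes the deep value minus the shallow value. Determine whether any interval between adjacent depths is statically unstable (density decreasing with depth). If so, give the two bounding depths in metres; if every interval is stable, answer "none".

Evaluate Δρ/ρ₀ = −αΔT + βΔS across each adjacent pair:
  101–177 m: −αΔT+βΔS = −(1.1 × 10⁻⁴)(+2.7)+(7.7 × 10⁻⁴)(-0.43) = -6.3 × 10⁻⁴ → UNSTABLE
  177–230 m: −αΔT+βΔS = −(1.1 × 10⁻⁴)(-2.6)+(7.7 × 10⁻⁴)(+0.55) = 7.1 × 10⁻⁴ → stable
The 101–177 m interval has Δρ < 0: lighter water underlies denser water.

101–177 m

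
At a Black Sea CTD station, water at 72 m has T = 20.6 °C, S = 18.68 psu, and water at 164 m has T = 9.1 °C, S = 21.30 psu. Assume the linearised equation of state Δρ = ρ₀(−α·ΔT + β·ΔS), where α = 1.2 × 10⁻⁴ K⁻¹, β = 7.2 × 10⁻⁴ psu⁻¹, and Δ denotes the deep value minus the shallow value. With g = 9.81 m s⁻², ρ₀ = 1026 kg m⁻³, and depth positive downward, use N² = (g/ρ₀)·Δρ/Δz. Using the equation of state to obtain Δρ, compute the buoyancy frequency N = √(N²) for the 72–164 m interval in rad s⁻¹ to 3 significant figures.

ΔT = -11.5 K, ΔS = +2.62 psu (deep − shallow).
Δρ/ρ₀ = −αΔT + βΔS = 1.38 × 10⁻³ + 1.8864 × 10⁻³ = 3.2664 × 10⁻³, so Δρ ≈ 3.351 kg m⁻³.
N² = (g/ρ₀)·Δρ/Δz = g·(Δρ/ρ₀)/Δz = 9.81 × 3.2664 × 10⁻³ / 92 = 3.4830 × 10⁻⁴ s⁻².
N = √(3.4830 × 10⁻⁴) = 0.018663 rad s⁻¹ ≈ 0.0187 rad s⁻¹.

0.0187 rad s⁻¹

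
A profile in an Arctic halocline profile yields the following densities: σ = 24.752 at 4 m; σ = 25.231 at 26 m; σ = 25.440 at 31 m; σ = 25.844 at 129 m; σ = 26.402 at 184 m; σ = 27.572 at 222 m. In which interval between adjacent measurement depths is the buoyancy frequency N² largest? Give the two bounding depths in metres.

Compute the density gradient over each adjacent pair:
  4–26 m: Δρ/Δz = 0.479/22 = 0.022 kg m⁻⁴
  26–31 m: Δρ/Δz = 0.209/5 = 0.042 kg m⁻⁴
  31–129 m: Δρ/Δz = 0.404/98 = 4.1 × 10⁻³ kg m⁻⁴
  129–184 m: Δρ/Δz = 0.558/55 = 0.010 kg m⁻⁴
  184–222 m: Δρ/Δz = 1.170/38 = 0.031 kg m⁻⁴
The largest gradient is in the 26–31 m interval — the pycnocline.

26–31 m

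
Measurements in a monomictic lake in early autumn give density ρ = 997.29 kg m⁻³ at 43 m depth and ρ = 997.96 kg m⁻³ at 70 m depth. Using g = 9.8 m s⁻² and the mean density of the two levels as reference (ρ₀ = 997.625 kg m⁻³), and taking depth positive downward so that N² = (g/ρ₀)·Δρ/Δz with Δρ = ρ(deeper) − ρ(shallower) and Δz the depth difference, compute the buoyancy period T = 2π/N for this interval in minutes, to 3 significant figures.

Δρ = 997.96 − 997.29 = 0.67 kg m⁻³ over Δz = 70 − 43 = 27 m.
N² = (9.8/997.625) × (0.67/27) = 2.4376 × 10⁻⁴ s⁻².
N = √(2.4376 × 10⁻⁴) = 0.015613 rad s⁻¹, so T = 2π/N = 402.43 s = 6.7072 min ≈ 6.71 min.

6.71 min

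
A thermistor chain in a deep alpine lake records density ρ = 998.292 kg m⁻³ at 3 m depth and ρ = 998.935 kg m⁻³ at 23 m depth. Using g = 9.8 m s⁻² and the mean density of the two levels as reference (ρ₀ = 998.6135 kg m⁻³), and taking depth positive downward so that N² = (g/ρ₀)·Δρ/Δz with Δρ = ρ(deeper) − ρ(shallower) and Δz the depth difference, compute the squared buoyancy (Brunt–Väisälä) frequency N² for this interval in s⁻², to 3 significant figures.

3.16 × 10⁻⁴ s⁻²

Δρ = 998.935 − 998.292 = 0.643 kg m⁻³ over Δz = 23 − 3 = 20 m.
N² = (9.8/998.6135) × (0.643/20) = 3.1551 × 10⁻⁴ s⁻² ≈ 3.16 × 10⁻⁴ s⁻².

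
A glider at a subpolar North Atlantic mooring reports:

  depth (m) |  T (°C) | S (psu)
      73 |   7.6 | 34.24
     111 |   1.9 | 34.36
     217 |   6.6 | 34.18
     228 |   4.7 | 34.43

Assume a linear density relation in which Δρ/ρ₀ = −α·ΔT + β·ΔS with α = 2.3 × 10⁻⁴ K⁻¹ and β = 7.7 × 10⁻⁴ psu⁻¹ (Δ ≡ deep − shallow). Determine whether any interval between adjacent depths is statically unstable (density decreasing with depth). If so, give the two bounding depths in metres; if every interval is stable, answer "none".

Evaluate Δρ/ρ₀ = −αΔT + βΔS across each adjacent pair:
  73–111 m: −αΔT+βΔS = −(2.3 × 10⁻⁴)(-5.7)+(7.7 × 10⁻⁴)(+0.12) = 1.4 × 10⁻³ → stable
  111–217 m: −αΔT+βΔS = −(2.3 × 10⁻⁴)(+4.7)+(7.7 × 10⁻⁴)(-0.18) = -1.2 × 10⁻³ → UNSTABLE
  217–228 m: −αΔT+βΔS = −(2.3 × 10⁻⁴)(-1.9)+(7.7 × 10⁻⁴)(+0.25) = 6.3 × 10⁻⁴ → stable
The 111–217 m interval has Δρ < 0: lighter water underlies denser water.

111–217 m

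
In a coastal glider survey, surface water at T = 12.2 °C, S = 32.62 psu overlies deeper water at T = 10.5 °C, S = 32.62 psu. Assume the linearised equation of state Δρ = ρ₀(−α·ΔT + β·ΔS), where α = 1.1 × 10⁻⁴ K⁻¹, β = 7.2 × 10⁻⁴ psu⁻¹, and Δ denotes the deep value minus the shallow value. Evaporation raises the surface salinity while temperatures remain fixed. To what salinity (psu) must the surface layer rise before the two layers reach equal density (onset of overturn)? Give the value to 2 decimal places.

Neutral buoyancy requires −α(T_deep − T_surf) + β(S_deep − S_surf′) = 0.
S_surf′ = S_deep − (α/β)·ΔT = 32.62 − (1.1 × 10⁻⁴/7.2 × 10⁻⁴)·(-1.7) = 32.8797 psu.
Increase required: 32.8797 − 32.62 = 0.2597 psu.

32.88 psu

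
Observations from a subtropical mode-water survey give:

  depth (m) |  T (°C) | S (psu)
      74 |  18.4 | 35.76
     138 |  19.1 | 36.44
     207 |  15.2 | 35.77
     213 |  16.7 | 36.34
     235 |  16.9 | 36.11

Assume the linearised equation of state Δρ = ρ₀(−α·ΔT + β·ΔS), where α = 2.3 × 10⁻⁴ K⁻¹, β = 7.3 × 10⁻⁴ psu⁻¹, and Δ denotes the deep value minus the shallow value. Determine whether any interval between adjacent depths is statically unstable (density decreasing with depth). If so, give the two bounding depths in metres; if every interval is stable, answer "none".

Evaluate Δρ/ρ₀ = −αΔT + βΔS across each adjacent pair:
  74–138 m: −αΔT+βΔS = −(2.3 × 10⁻⁴)(+0.7)+(7.3 × 10⁻⁴)(+0.68) = 3.4 × 10⁻⁴ → stable
  138–207 m: −αΔT+βΔS = −(2.3 × 10⁻⁴)(-3.9)+(7.3 × 10⁻⁴)(-0.67) = 4.1 × 10⁻⁴ → stable
  207–213 m: −αΔT+βΔS = −(2.3 × 10⁻⁴)(+1.5)+(7.3 × 10⁻⁴)(+0.57) = 7.1 × 10⁻⁵ → stable
  213–235 m: −αΔT+βΔS = −(2.3 × 10⁻⁴)(+0.2)+(7.3 × 10⁻⁴)(-0.23) = -2.1 × 10⁻⁴ → UNSTABLE
The 213–235 m interval has Δρ < 0: lighter water underlies denser water.

213–235 m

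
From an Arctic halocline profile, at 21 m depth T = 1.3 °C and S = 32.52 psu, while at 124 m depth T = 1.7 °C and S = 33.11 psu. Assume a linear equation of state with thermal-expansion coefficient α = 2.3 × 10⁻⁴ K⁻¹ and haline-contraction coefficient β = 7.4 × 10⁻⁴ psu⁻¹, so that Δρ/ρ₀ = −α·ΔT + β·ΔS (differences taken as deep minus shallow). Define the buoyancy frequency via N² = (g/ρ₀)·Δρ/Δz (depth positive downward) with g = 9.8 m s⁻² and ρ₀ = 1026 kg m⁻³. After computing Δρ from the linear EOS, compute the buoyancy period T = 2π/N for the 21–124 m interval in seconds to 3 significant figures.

ΔT = +0.4 K, ΔS = +0.59 psu (deep − shallow).
Δρ/ρ₀ = −αΔT + βΔS = -9.20 × 10⁻⁵ + 4.366 × 10⁻⁴ = 3.446 × 10⁻⁴, so Δρ ≈ 0.3536 kg m⁻³.
N² = (g/ρ₀)·Δρ/Δz = g·(Δρ/ρ₀)/Δz = 9.8 × 3.446 × 10⁻⁴ / 103 = 3.2787 × 10⁻⁵ s⁻².
N = √(3.2787 × 10⁻⁵) = 5.7260 × 10⁻³ rad s⁻¹ → T = 2π/N = 1.0973 × 10³ s ≈ 1.10 × 10³ s.

1.10 × 10³ s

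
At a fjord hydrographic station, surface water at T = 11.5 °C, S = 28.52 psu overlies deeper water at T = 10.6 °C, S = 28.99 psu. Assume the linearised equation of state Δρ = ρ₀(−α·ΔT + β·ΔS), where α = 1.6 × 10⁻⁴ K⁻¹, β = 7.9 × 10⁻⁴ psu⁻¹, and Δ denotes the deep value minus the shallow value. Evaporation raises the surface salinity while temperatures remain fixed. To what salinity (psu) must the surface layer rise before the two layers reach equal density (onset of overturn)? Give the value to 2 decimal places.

Neutral buoyancy requires −α(T_deep − T_surf) + β(S_deep − S_surf′) = 0.
S_surf′ = S_deep − (α/β)·ΔT = 28.99 − (1.6 × 10⁻⁴/7.9 × 10⁻⁴)·(-0.9) = 29.1723 psu.
Increase required: 29.1723 − 28.52 = 0.6523 psu.

29.17 psu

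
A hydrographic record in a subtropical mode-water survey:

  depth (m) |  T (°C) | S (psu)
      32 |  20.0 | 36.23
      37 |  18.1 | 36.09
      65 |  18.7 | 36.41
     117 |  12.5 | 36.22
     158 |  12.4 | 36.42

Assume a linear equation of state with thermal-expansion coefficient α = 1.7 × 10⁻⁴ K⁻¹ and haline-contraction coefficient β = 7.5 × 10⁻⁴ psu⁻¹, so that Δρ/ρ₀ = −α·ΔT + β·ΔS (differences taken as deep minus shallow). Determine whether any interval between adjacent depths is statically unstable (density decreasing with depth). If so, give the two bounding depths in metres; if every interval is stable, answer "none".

none

Evaluate Δρ/ρ₀ = −αΔT + βΔS across each adjacent pair:
  32–37 m: −αΔT+βΔS = −(1.7 × 10⁻⁴)(-1.9)+(7.5 × 10⁻⁴)(-0.14) = 2.2 × 10⁻⁴ → stable
  37–65 m: −αΔT+βΔS = −(1.7 × 10⁻⁴)(+0.6)+(7.5 × 10⁻⁴)(+0.32) = 1.4 × 10⁻⁴ → stable
  65–117 m: −αΔT+βΔS = −(1.7 × 10⁻⁴)(-6.2)+(7.5 × 10⁻⁴)(-0.19) = 9.1 × 10⁻⁴ → stable
  117–158 m: −αΔT+βΔS = −(1.7 × 10⁻⁴)(-0.1)+(7.5 × 10⁻⁴)(+0.20) = 1.7 × 10⁻⁴ → stable
Every interval has Δρ > 0: the column is stably stratified throughout.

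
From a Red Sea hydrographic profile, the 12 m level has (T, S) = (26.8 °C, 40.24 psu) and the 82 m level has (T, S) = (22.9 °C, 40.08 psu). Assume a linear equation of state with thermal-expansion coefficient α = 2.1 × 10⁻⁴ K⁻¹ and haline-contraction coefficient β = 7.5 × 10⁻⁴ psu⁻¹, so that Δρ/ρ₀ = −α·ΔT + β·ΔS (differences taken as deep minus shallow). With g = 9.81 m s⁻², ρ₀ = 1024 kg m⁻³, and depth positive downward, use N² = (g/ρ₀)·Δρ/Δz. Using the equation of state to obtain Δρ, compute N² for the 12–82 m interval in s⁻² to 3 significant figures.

9.80 × 10⁻⁵ s⁻²

ΔT = -3.9 K, ΔS = -0.16 psu (deep − shallow).
Δρ/ρ₀ = −αΔT + βΔS = 8.19 × 10⁻⁴ − 1.20 × 10⁻⁴ = 6.99 × 10⁻⁴, so Δρ ≈ 0.7158 kg m⁻³.
N² = (g/ρ₀)·Δρ/Δz = g·(Δρ/ρ₀)/Δz = 9.81 × 6.99 × 10⁻⁴ / 70 = 9.7960 × 10⁻⁵ s⁻² ≈ 9.80 × 10⁻⁵ s⁻².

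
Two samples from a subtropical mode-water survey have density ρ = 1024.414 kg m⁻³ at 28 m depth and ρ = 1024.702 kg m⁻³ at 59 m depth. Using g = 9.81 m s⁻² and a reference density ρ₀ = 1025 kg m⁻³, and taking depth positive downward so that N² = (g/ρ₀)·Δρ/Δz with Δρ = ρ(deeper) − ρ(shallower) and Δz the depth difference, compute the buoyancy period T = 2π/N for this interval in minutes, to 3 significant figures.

11.1 min

Δρ = 1024.702 − 1024.414 = 0.288 kg m⁻³ over Δz = 59 − 28 = 31 m.
N² = (9.81/1025) × (0.288/31) = 8.8915 × 10⁻⁵ s⁻².
N = √(8.8915 × 10⁻⁵) = 9.4295 × 10⁻³ rad s⁻¹, so T = 2π/N = 666.33 s = 11.106 min ≈ 11.1 min.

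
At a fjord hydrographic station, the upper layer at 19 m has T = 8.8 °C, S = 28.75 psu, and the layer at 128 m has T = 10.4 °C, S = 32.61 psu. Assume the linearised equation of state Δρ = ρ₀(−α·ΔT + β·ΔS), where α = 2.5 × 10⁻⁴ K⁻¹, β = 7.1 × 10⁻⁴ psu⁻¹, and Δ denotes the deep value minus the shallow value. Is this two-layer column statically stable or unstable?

ΔT = 10.4 − 8.8 = +1.6 K and ΔS = 32.61 − 28.75 = +3.86 psu (deep − shallow).
−αΔT = -4.00 × 10⁻⁴; βΔS = 2.7406 × 10⁻³; sum Δρ/ρ₀ = 2.3406 × 10⁻³.
Δρ/ρ₀ > 0, so Δρ > 0: deeper water is denser → statically stable.

stable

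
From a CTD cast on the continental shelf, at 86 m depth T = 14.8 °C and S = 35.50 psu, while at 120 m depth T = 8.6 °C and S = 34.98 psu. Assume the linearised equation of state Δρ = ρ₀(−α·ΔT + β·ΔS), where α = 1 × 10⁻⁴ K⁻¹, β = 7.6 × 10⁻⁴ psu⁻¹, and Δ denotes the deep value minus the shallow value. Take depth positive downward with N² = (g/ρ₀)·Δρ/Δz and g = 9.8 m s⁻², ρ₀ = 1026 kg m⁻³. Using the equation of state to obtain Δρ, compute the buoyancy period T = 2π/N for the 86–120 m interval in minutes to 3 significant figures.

13.0 min

ΔT = -6.2 K, ΔS = -0.52 psu (deep − shallow).
Δρ/ρ₀ = −αΔT + βΔS = 6.20 × 10⁻⁴ − 3.952 × 10⁻⁴ = 2.248 × 10⁻⁴, so Δρ ≈ 0.2306 kg m⁻³.
N² = (g/ρ₀)·Δρ/Δz = g·(Δρ/ρ₀)/Δz = 9.8 × 2.248 × 10⁻⁴ / 34 = 6.4795 × 10⁻⁵ s⁻².
N = √(6.4795 × 10⁻⁵) = 8.0495 × 10⁻³ rad s⁻¹ → T = 2π/N = 780.57 s = 13.010 min ≈ 13.0 min.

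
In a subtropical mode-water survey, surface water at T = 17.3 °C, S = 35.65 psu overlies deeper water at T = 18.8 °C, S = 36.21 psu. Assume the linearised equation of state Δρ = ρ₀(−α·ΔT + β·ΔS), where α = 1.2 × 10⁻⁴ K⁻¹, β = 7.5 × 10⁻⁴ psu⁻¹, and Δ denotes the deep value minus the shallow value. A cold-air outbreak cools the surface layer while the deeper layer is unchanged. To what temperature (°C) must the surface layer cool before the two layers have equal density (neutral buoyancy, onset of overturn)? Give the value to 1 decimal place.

15.3 °C

Neutral buoyancy requires Δρ = 0, i.e. −α(T_deep − T_surf′) + β(S_deep − S_surf) = 0.
T_surf′ = T_deep − (β/α)·ΔS = 18.8 − (7.5 × 10⁻⁴/1.2 × 10⁻⁴)·(+0.56) = 15.300 °C.
Cooling required: 17.3 − (15.300) = 2.000 °C.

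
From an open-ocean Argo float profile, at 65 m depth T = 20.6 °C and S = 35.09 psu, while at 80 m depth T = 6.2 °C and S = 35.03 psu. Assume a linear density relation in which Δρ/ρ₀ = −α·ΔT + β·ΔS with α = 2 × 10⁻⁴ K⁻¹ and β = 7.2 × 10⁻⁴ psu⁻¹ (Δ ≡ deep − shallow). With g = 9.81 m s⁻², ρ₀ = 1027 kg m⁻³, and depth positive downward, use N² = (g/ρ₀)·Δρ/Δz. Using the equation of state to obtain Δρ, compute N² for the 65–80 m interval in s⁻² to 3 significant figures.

1.86 × 10⁻³ s⁻²

ΔT = -14.4 K, ΔS = -0.06 psu (deep − shallow).
Δρ/ρ₀ = −αΔT + βΔS = 2.88 × 10⁻³ − 4.32 × 10⁻⁵ = 2.8368 × 10⁻³, so Δρ ≈ 2.913 kg m⁻³.
N² = (g/ρ₀)·Δρ/Δz = g·(Δρ/ρ₀)/Δz = 9.81 × 2.8368 × 10⁻³ / 15 = 1.8553 × 10⁻³ s⁻² ≈ 1.86 × 10⁻³ s⁻².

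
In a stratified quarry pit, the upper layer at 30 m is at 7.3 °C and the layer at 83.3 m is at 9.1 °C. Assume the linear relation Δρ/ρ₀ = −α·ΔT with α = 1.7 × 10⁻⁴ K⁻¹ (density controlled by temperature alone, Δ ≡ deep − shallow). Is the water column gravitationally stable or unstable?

ΔT = 9.1 − 7.3 = +1.8 K, so Δρ/ρ₀ = −αΔT = -3.06 × 10⁻⁴.
Δρ/ρ₀ < 0, so Δρ < 0: deeper water is lighter → statically unstable; the column would overturn.

unstable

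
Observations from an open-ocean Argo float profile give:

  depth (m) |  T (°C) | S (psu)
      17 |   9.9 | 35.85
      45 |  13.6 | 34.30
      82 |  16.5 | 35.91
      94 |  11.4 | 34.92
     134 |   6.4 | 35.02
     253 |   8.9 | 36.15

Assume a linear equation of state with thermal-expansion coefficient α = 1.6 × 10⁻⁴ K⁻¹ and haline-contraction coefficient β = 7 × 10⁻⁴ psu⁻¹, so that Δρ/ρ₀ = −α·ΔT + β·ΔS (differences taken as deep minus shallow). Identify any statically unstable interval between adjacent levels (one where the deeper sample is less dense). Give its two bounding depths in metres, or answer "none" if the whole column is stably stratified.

Evaluate Δρ/ρ₀ = −αΔT + βΔS across each adjacent pair:
  17–45 m: −αΔT+βΔS = −(1.6 × 10⁻⁴)(+3.7)+(7 × 10⁻⁴)(-1.55) = -1.7 × 10⁻³ → UNSTABLE
  45–82 m: −αΔT+βΔS = −(1.6 × 10⁻⁴)(+2.9)+(7 × 10⁻⁴)(+1.61) = 6.6 × 10⁻⁴ → stable
  82–94 m: −αΔT+βΔS = −(1.6 × 10⁻⁴)(-5.1)+(7 × 10⁻⁴)(-0.99) = 1.2 × 10⁻⁴ → stable
  94–134 m: −αΔT+βΔS = −(1.6 × 10⁻⁴)(-5.0)+(7 × 10⁻⁴)(+0.10) = 8.7 × 10⁻⁴ → stable
  134–253 m: −αΔT+βΔS = −(1.6 × 10⁻⁴)(+2.5)+(7 × 10⁻⁴)(+1.13) = 3.9 × 10⁻⁴ → stable
The 17–45 m interval has Δρ < 0: lighter water underlies denser water.

17–45 m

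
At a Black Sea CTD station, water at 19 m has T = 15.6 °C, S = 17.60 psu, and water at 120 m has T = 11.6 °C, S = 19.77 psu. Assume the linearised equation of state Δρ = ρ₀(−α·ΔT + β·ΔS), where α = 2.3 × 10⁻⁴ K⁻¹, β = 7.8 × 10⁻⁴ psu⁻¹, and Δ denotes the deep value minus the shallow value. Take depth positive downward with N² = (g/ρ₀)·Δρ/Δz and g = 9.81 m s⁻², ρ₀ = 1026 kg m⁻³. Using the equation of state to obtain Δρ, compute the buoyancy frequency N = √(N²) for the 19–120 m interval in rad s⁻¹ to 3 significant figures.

0.0159 rad s⁻¹

ΔT = -4.0 K, ΔS = +2.17 psu (deep − shallow).
Δρ/ρ₀ = −αΔT + βΔS = 9.20 × 10⁻⁴ + 1.6926 × 10⁻³ = 2.6126 × 10⁻³, so Δρ ≈ 2.681 kg m⁻³.
N² = (g/ρ₀)·Δρ/Δz = g·(Δρ/ρ₀)/Δz = 9.81 × 2.6126 × 10⁻³ / 101 = 2.5376 × 10⁻⁴ s⁻².
N = √(2.5376 × 10⁻⁴) = 0.015930 rad s⁻¹ ≈ 0.0159 rad s⁻¹.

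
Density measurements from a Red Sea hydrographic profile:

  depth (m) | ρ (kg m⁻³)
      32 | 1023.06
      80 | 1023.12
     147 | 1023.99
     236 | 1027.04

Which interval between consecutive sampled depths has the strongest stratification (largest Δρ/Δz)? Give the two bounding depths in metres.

147–236 m

Compute the density gradient over each adjacent pair:
  32–80 m: Δρ/Δz = 0.06/48 = 1.3 × 10⁻³ kg m⁻⁴
  80–147 m: Δρ/Δz = 0.87/67 = 0.013 kg m⁻⁴
  147–236 m: Δρ/Δz = 3.05/89 = 0.034 kg m⁻⁴
The largest gradient is in the 147–236 m interval — the pycnocline.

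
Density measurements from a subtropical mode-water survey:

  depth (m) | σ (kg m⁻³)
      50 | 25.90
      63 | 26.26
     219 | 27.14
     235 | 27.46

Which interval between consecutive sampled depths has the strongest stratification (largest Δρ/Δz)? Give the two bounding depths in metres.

Compute the density gradient over each adjacent pair:
  50–63 m: Δρ/Δz = 0.36/13 = 0.028 kg m⁻⁴
  63–219 m: Δρ/Δz = 0.88/156 = 5.6 × 10⁻³ kg m⁻⁴
  219–235 m: Δρ/Δz = 0.32/16 = 0.020 kg m⁻⁴
The largest gradient is in the 50–63 m interval — the pycnocline.

50–63 m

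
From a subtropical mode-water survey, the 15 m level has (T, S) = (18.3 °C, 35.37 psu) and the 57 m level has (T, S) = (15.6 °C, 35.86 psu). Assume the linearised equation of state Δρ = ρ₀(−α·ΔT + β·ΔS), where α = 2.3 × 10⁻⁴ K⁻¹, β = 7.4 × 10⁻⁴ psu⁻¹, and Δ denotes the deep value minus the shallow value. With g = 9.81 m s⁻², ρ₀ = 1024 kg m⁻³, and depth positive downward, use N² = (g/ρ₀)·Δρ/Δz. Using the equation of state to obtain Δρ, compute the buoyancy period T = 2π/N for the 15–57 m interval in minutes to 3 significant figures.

ΔT = -2.7 K, ΔS = +0.49 psu (deep − shallow).
Δρ/ρ₀ = −αΔT + βΔS = 6.21 × 10⁻⁴ + 3.626 × 10⁻⁴ = 9.836 × 10⁻⁴, so Δρ ≈ 1.007 kg m⁻³.
N² = (g/ρ₀)·Δρ/Δz = g·(Δρ/ρ₀)/Δz = 9.81 × 9.836 × 10⁻⁴ / 42 = 2.2974 × 10⁻⁴ s⁻².
N = √(2.2974 × 10⁻⁴) = 0.015157 rad s⁻¹ → T = 2π/N = 414.54 s = 6.9090 min ≈ 6.91 min.

6.91 min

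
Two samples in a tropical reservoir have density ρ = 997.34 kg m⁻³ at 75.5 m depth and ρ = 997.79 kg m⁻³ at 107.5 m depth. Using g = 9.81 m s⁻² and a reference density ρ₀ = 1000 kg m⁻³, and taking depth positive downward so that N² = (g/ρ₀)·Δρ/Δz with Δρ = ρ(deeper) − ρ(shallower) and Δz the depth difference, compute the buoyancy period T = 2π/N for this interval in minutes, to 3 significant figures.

Δρ = 997.79 − 997.34 = 0.45 kg m⁻³ over Δz = 107.5 − 75.5 = 32 m.
N² = (9.81/1000) × (0.45/32) = 1.3795 × 10⁻⁴ s⁻².
N = √(1.3795 × 10⁻⁴) = 0.011745 rad s⁻¹, so T = 2π/N = 534.97 s = 8.9162 min ≈ 8.92 min.
N² > 0, so the interval is statically stable.

8.92 min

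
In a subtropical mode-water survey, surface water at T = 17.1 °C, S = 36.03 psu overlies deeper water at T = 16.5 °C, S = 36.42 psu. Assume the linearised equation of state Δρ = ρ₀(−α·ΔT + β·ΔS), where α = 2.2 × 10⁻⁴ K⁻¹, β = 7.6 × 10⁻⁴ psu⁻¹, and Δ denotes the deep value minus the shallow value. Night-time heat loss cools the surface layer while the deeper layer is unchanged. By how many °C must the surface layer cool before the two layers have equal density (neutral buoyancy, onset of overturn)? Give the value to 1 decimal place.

1.9 °C

Neutral buoyancy requires Δρ = 0, i.e. −α(T_deep − T_surf′) + β(S_deep − S_surf) = 0.
T_surf′ = T_deep − (β/α)·ΔS = 16.5 − (7.6 × 10⁻⁴/2.2 × 10⁻⁴)·(+0.39) = 15.153 °C.
Cooling required: 17.1 − (15.153) = 1.947 °C.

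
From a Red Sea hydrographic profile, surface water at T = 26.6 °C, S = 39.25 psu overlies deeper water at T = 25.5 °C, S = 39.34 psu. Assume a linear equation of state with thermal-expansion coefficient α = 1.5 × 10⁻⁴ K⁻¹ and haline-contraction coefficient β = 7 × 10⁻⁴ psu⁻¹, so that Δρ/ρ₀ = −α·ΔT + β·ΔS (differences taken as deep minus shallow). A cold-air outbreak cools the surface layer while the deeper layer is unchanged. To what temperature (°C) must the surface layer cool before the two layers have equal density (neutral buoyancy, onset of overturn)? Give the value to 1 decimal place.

25.1 °C

Neutral buoyancy requires Δρ = 0, i.e. −α(T_deep − T_surf′) + β(S_deep − S_surf) = 0.
T_surf′ = T_deep − (β/α)·ΔS = 25.5 − (7 × 10⁻⁴/1.5 × 10⁻⁴)·(+0.09) = 25.080 °C.
Cooling required: 26.6 − (25.080) = 1.520 °C.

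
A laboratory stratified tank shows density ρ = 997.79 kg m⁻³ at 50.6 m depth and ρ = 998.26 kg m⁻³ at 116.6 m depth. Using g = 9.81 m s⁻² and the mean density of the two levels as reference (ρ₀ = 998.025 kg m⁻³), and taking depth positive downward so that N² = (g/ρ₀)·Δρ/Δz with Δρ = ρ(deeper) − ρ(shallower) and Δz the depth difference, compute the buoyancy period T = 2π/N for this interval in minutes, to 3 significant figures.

12.5 min

Δρ = 998.26 − 997.79 = 0.47 kg m⁻³ over Δz = 116.6 − 50.6 = 66 m.
N² = (9.81/998.025) × (0.47/66) = 6.9997 × 10⁻⁵ s⁻².
N = √(6.9997 × 10⁻⁵) = 8.3664 × 10⁻³ rad s⁻¹, so T = 2π/N = 751.00 s = 12.517 min ≈ 12.5 min.
N² > 0, so the interval is statically stable.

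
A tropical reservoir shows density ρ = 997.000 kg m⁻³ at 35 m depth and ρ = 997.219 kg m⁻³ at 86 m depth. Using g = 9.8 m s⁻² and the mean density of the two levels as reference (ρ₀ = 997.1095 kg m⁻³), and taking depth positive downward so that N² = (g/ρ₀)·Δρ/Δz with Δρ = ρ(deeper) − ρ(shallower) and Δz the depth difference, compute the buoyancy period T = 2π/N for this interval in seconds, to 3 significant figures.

Δρ = 997.219 − 997.000 = 0.219 kg m⁻³ over Δz = 86 − 35 = 51 m.
N² = (9.8/997.1095) × (0.219/51) = 4.2204 × 10⁻⁵ s⁻².
N = √(4.2204 × 10⁻⁵) = 6.4965 × 10⁻³ rad s⁻¹, so T = 2π/N = 967.16 s ≈ 967 s.

967 s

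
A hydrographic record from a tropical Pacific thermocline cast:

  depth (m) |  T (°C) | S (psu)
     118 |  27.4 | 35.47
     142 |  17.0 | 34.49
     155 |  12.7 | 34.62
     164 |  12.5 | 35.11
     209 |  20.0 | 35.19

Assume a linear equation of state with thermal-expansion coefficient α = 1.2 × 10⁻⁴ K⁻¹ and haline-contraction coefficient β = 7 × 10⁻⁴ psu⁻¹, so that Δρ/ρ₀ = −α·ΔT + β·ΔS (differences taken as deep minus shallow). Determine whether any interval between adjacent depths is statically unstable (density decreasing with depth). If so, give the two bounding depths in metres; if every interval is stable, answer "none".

Evaluate Δρ/ρ₀ = −αΔT + βΔS across each adjacent pair:
  118–142 m: −αΔT+βΔS = −(1.2 × 10⁻⁴)(-10.4)+(7 × 10⁻⁴)(-0.98) = 5.6 × 10⁻⁴ → stable
  142–155 m: −αΔT+βΔS = −(1.2 × 10⁻⁴)(-4.3)+(7 × 10⁻⁴)(+0.13) = 6.1 × 10⁻⁴ → stable
  155–164 m: −αΔT+βΔS = −(1.2 × 10⁻⁴)(-0.2)+(7 × 10⁻⁴)(+0.49) = 3.7 × 10⁻⁴ → stable
  164–209 m: −αΔT+βΔS = −(1.2 × 10⁻⁴)(+7.5)+(7 × 10⁻⁴)(+0.08) = -8.4 × 10⁻⁴ → UNSTABLE
The 164–209 m interval has Δρ < 0: lighter water underlies denser water.

164–209 m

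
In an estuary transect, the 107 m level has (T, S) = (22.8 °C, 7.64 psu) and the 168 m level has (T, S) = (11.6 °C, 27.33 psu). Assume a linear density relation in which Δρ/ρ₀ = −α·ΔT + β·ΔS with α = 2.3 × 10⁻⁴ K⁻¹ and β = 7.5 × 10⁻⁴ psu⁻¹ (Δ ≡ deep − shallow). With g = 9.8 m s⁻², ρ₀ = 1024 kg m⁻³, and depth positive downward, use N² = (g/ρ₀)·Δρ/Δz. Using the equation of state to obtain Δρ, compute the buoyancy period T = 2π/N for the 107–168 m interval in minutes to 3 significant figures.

1.98 min

ΔT = -11.2 K, ΔS = +19.69 psu (deep − shallow).
Δρ/ρ₀ = −αΔT + βΔS = 2.576 × 10⁻³ + 0.0147675 = 0.0173435, so Δρ ≈ 17.76 kg m⁻³.
N² = (g/ρ₀)·Δρ/Δz = g·(Δρ/ρ₀)/Δz = 9.8 × 0.0173435 / 61 = 2.7863 × 10⁻³ s⁻².
N = √(2.7863 × 10⁻³) = 0.052785 rad s⁻¹ → T = 2π/N = 119.03 s = 1.9838 min ≈ 1.98 min.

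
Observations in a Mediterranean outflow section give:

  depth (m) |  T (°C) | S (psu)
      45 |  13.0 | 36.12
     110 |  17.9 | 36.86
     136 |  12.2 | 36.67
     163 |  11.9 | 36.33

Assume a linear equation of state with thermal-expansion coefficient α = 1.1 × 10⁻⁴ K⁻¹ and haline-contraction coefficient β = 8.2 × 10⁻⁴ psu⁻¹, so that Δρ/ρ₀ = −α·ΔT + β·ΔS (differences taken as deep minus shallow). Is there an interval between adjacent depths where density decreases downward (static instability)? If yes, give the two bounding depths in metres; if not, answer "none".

136–163 m

Evaluate Δρ/ρ₀ = −αΔT + βΔS across each adjacent pair:
  45–110 m: −αΔT+βΔS = −(1.1 × 10⁻⁴)(+4.9)+(8.2 × 10⁻⁴)(+0.74) = 6.8 × 10⁻⁵ → stable
  110–136 m: −αΔT+βΔS = −(1.1 × 10⁻⁴)(-5.7)+(8.2 × 10⁻⁴)(-0.19) = 4.7 × 10⁻⁴ → stable
  136–163 m: −αΔT+βΔS = −(1.1 × 10⁻⁴)(-0.3)+(8.2 × 10⁻⁴)(-0.34) = -2.5 × 10⁻⁴ → UNSTABLE
The 136–163 m interval has Δρ < 0: lighter water underlies denser water.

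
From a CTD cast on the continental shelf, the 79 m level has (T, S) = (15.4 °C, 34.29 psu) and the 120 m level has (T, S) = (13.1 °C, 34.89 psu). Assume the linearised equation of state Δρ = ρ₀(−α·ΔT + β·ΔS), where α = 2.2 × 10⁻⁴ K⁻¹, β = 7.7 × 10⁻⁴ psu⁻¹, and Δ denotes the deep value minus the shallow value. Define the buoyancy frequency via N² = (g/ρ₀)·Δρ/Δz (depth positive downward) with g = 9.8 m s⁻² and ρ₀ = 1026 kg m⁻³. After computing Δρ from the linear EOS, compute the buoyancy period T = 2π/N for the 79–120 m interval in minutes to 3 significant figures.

ΔT = -2.3 K, ΔS = +0.60 psu (deep − shallow).
Δρ/ρ₀ = −αΔT + βΔS = 5.06 × 10⁻⁴ + 4.62 × 10⁻⁴ = 9.68 × 10⁻⁴, so Δρ ≈ 0.9932 kg m⁻³.
N² = (g/ρ₀)·Δρ/Δz = g·(Δρ/ρ₀)/Δz = 9.8 × 9.68 × 10⁻⁴ / 41 = 2.3138 × 10⁻⁴ s⁻².
N = √(2.3138 × 10⁻⁴) = 0.015211 rad s⁻¹ → T = 2π/N = 413.07 s = 6.8845 min ≈ 6.88 min.

6.88 min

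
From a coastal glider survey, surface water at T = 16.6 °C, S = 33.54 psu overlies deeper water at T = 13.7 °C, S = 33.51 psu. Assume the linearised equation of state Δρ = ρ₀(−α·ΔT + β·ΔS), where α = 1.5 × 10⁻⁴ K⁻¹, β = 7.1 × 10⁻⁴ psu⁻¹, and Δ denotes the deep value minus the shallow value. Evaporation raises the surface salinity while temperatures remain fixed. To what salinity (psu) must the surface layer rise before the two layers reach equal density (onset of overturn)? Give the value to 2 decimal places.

34.12 psu

Neutral buoyancy requires −α(T_deep − T_surf) + β(S_deep − S_surf′) = 0.
S_surf′ = S_deep − (α/β)·ΔT = 33.51 − (1.5 × 10⁻⁴/7.1 × 10⁻⁴)·(-2.9) = 34.1227 psu.
Increase required: 34.1227 − 33.54 = 0.5827 psu.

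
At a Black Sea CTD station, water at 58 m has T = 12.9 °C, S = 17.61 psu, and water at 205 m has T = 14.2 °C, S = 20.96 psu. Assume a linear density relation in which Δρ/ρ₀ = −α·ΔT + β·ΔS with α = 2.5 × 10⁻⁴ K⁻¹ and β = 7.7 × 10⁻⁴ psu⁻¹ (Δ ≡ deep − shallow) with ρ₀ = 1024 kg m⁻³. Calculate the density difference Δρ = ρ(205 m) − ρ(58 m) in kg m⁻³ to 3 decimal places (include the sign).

ΔT = +1.3 K, ΔS = +3.35 psu (deep − shallow).
Δρ/ρ₀ = −(2.5 × 10⁻⁴)(+1.3) + (7.7 × 10⁻⁴)(+3.35) = 2.2545 × 10⁻³.
Δρ = 1024 × (2.2545 × 10⁻³) = +2.309 kg m⁻³.
Positive Δρ: denser below, stable.

+2.309 kg m⁻³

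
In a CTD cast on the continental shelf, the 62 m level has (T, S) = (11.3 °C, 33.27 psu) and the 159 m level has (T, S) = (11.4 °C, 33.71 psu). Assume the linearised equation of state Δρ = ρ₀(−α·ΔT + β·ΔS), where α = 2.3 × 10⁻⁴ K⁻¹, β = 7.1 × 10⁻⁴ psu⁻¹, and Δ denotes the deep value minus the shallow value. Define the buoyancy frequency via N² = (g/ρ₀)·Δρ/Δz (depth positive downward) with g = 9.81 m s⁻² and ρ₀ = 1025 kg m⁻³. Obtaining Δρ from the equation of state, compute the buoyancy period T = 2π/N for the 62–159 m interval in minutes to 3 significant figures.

19.4 min

ΔT = +0.1 K, ΔS = +0.44 psu (deep − shallow).
Δρ/ρ₀ = −αΔT + βΔS = -2.30 × 10⁻⁵ + 3.124 × 10⁻⁴ = 2.894 × 10⁻⁴, so Δρ ≈ 0.2966 kg m⁻³.
N² = (g/ρ₀)·Δρ/Δz = g·(Δρ/ρ₀)/Δz = 9.81 × 2.894 × 10⁻⁴ / 97 = 2.9268 × 10⁻⁵ s⁻².
N = √(2.9268 × 10⁻⁵) = 5.4100 × 10⁻³ rad s⁻¹ → T = 2π/N = 1.1614 × 10³ s = 19.357 min ≈ 19.4 min.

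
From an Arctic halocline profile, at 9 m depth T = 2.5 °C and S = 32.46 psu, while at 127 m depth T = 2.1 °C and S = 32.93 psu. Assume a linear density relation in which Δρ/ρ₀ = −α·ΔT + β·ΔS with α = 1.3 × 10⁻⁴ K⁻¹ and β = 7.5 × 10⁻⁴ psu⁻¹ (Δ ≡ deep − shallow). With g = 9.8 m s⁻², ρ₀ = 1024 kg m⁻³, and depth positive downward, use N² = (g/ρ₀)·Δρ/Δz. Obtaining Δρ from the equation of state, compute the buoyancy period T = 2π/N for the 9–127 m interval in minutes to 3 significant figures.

18.1 min

ΔT = -0.4 K, ΔS = +0.47 psu (deep − shallow).
Δρ/ρ₀ = −αΔT + βΔS = 5.20 × 10⁻⁵ + 3.525 × 10⁻⁴ = 4.045 × 10⁻⁴, so Δρ ≈ 0.4142 kg m⁻³.
N² = (g/ρ₀)·Δρ/Δz = g·(Δρ/ρ₀)/Δz = 9.8 × 4.045 × 10⁻⁴ / 118 = 3.3594 × 10⁻⁵ s⁻².
N = √(3.3594 × 10⁻⁵) = 5.7960 × 10⁻³ rad s⁻¹ → T = 2π/N = 1.0841 × 10³ s = 18.068 min ≈ 18.1 min.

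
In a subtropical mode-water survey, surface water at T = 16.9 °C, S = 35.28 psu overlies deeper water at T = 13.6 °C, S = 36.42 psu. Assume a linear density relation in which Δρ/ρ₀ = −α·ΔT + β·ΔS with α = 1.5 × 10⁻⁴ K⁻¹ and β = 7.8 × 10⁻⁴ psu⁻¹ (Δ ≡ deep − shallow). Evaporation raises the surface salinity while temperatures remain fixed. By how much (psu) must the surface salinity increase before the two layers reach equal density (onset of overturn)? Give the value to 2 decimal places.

Neutral buoyancy requires −α(T_deep − T_surf) + β(S_deep − S_surf′) = 0.
S_surf′ = S_deep − (α/β)·ΔT = 36.42 − (1.5 × 10⁻⁴/7.8 × 10⁻⁴)·(-3.3) = 37.0546 psu.
Increase required: 37.0546 − 35.28 = 1.7746 psu.

1.77 psu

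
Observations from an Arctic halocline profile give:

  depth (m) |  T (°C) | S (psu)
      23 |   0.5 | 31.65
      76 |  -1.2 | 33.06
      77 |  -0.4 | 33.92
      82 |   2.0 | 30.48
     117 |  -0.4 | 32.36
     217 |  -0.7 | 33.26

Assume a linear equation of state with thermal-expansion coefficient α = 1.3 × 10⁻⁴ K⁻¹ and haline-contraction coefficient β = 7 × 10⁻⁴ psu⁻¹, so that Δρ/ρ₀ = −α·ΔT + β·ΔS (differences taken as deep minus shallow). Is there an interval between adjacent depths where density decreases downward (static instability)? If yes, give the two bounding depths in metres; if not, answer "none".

Evaluate Δρ/ρ₀ = −αΔT + βΔS across each adjacent pair:
  23–76 m: −αΔT+βΔS = −(1.3 × 10⁻⁴)(-1.7)+(7 × 10⁻⁴)(+1.41) = 1.2 × 10⁻³ → stable
  76–77 m: −αΔT+βΔS = −(1.3 × 10⁻⁴)(+0.8)+(7 × 10⁻⁴)(+0.86) = 5.0 × 10⁻⁴ → stable
  77–82 m: −αΔT+βΔS = −(1.3 × 10⁻⁴)(+2.4)+(7 × 10⁻⁴)(-3.44) = -2.7 × 10⁻³ → UNSTABLE
  82–117 m: −αΔT+βΔS = −(1.3 × 10⁻⁴)(-2.4)+(7 × 10⁻⁴)(+1.88) = 1.6 × 10⁻³ → stable
  117–217 m: −αΔT+βΔS = −(1.3 × 10⁻⁴)(-0.3)+(7 × 10⁻⁴)(+0.90) = 6.7 × 10⁻⁴ → stable
The 77–82 m interval has Δρ < 0: lighter water underlies denser water.

77–82 m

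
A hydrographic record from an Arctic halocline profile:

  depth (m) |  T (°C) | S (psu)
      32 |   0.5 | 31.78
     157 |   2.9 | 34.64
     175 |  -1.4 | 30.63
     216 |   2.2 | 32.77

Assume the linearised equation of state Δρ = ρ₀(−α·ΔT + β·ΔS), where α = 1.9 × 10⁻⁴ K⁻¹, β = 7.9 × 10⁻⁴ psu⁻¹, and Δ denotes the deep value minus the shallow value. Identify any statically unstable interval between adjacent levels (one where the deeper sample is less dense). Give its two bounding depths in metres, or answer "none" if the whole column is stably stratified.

Evaluate Δρ/ρ₀ = −αΔT + βΔS across each adjacent pair:
  32–157 m: −αΔT+βΔS = −(1.9 × 10⁻⁴)(+2.4)+(7.9 × 10⁻⁴)(+2.86) = 1.8 × 10⁻³ → stable
  157–175 m: −αΔT+βΔS = −(1.9 × 10⁻⁴)(-4.3)+(7.9 × 10⁻⁴)(-4.01) = -2.4 × 10⁻³ → UNSTABLE
  175–216 m: −αΔT+βΔS = −(1.9 × 10⁻⁴)(+3.6)+(7.9 × 10⁻⁴)(+2.14) = 1.0 × 10⁻³ → stable
The 157–175 m interval has Δρ < 0: lighter water underlies denser water.

157–175 m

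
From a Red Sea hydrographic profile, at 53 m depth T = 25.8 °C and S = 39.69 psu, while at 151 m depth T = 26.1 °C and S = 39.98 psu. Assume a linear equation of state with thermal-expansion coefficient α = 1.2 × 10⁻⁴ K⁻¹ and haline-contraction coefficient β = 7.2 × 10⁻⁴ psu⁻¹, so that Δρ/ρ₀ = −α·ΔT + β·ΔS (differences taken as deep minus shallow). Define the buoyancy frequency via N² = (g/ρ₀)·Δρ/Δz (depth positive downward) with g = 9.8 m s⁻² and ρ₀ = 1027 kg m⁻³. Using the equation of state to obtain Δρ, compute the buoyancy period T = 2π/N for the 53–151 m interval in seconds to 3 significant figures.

ΔT = +0.3 K, ΔS = +0.29 psu (deep − shallow).
Δρ/ρ₀ = −αΔT + βΔS = -3.60 × 10⁻⁵ + 2.088 × 10⁻⁴ = 1.728 × 10⁻⁴, so Δρ ≈ 0.1775 kg m⁻³.
N² = (g/ρ₀)·Δρ/Δz = g·(Δρ/ρ₀)/Δz = 9.8 × 1.728 × 10⁻⁴ / 98 = 1.7280 × 10⁻⁵ s⁻².
N = √(1.7280 × 10⁻⁵) = 4.1569 × 10⁻³ rad s⁻¹ → T = 2π/N = 1.5115 × 10³ s ≈ 1.51 × 10³ s.

1.51 × 10³ s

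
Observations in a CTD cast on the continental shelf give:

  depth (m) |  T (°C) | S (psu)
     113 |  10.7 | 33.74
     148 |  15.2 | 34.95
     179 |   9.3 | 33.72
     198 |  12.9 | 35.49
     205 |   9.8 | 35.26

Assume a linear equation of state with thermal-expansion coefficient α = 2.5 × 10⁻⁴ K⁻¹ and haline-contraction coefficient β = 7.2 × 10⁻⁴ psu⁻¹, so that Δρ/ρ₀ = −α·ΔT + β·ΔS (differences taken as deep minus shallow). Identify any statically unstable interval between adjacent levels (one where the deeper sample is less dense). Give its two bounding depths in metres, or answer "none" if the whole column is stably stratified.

113–148 m

Evaluate Δρ/ρ₀ = −αΔT + βΔS across each adjacent pair:
  113–148 m: −αΔT+βΔS = −(2.5 × 10⁻⁴)(+4.5)+(7.2 × 10⁻⁴)(+1.21) = -2.5 × 10⁻⁴ → UNSTABLE
  148–179 m: −αΔT+βΔS = −(2.5 × 10⁻⁴)(-5.9)+(7.2 × 10⁻⁴)(-1.23) = 5.9 × 10⁻⁴ → stable
  179–198 m: −αΔT+βΔS = −(2.5 × 10⁻⁴)(+3.6)+(7.2 × 10⁻⁴)(+1.77) = 3.7 × 10⁻⁴ → stable
  198–205 m: −αΔT+βΔS = −(2.5 × 10⁻⁴)(-3.1)+(7.2 × 10⁻⁴)(-0.23) = 6.1 × 10⁻⁴ → stable
The 113–148 m interval has Δρ < 0: lighter water underlies denser water.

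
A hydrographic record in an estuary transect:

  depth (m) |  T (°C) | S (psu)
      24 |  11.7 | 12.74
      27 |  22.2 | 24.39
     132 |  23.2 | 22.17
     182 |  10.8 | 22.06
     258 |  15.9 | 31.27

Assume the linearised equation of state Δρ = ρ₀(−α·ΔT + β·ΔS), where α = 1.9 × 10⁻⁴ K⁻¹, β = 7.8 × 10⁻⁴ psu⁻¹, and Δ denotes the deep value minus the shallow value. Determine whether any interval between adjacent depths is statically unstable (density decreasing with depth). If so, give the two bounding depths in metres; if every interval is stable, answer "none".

Evaluate Δρ/ρ₀ = −αΔT + βΔS across each adjacent pair:
  24–27 m: −αΔT+βΔS = −(1.9 × 10⁻⁴)(+10.5)+(7.8 × 10⁻⁴)(+11.65) = 7.1 × 10⁻³ → stable
  27–132 m: −αΔT+βΔS = −(1.9 × 10⁻⁴)(+1.0)+(7.8 × 10⁻⁴)(-2.22) = -1.9 × 10⁻³ → UNSTABLE
  132–182 m: −αΔT+βΔS = −(1.9 × 10⁻⁴)(-12.4)+(7.8 × 10⁻⁴)(-0.11) = 2.3 × 10⁻³ → stable
  182–258 m: −αΔT+βΔS = −(1.9 × 10⁻⁴)(+5.1)+(7.8 × 10⁻⁴)(+9.21) = 6.2 × 10⁻³ → stable
The 27–132 m interval has Δρ < 0: lighter water underlies denser water.

27–132 m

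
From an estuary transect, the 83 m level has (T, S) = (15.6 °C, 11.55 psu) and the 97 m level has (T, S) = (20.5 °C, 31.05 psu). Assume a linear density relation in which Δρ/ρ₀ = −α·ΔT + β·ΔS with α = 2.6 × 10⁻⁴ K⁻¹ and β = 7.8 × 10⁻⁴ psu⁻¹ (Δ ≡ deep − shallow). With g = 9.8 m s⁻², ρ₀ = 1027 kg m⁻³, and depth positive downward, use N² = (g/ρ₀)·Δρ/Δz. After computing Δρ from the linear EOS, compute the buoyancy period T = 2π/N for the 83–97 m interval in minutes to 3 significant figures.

ΔT = +4.9 K, ΔS = +19.50 psu (deep − shallow).
Δρ/ρ₀ = −αΔT + βΔS = -1.274 × 10⁻³ + 0.01521 = 0.013936, so Δρ ≈ 14.31 kg m⁻³.
N² = (g/ρ₀)·Δρ/Δz = g·(Δρ/ρ₀)/Δz = 9.8 × 0.013936 / 14 = 9.7552 × 10⁻³ s⁻².
N = √(9.7552 × 10⁻³) = 0.098768 rad s⁻¹ → T = 2π/N = 63.616 s = 1.0603 min ≈ 1.06 min.

1.06 min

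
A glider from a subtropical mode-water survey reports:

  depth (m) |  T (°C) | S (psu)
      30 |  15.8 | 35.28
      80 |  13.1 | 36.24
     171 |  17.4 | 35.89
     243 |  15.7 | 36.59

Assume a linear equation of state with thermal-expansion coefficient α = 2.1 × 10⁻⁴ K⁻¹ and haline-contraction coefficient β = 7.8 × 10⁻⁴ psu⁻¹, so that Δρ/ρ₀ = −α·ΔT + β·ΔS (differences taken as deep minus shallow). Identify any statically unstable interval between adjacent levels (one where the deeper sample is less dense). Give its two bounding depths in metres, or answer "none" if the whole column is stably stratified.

80–171 m

Evaluate Δρ/ρ₀ = −αΔT + βΔS across each adjacent pair:
  30–80 m: −αΔT+βΔS = −(2.1 × 10⁻⁴)(-2.7)+(7.8 × 10⁻⁴)(+0.96) = 1.3 × 10⁻³ → stable
  80–171 m: −αΔT+βΔS = −(2.1 × 10⁻⁴)(+4.3)+(7.8 × 10⁻⁴)(-0.35) = -1.2 × 10⁻³ → UNSTABLE
  171–243 m: −αΔT+βΔS = −(2.1 × 10⁻⁴)(-1.7)+(7.8 × 10⁻⁴)(+0.70) = 9.0 × 10⁻⁴ → stable
The 80–171 m interval has Δρ < 0: lighter water underlies denser water.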